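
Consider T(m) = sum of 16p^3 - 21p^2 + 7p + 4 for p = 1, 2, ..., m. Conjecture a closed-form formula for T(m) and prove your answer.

T(m) = m(4m^3 + m^2 - 3m + 4)

We claim T(m) = m(4m^3 + m^2 - 3m + 4) for all m ≥ 1.
Base step (m = 1): T(1) = 6, and the closed form gives 6. They agree.
For the inductive step, assume it holds for an arbitrary p ≥ 1, so T(p) = p(4p^3 + p^2 - 3p + 4).
Then T(p+1) = T(p) + (16p^3 + 27p^2 + 13p + 6) = (p(4p^3 + p^2 - 3p + 4)) + (16p^3 + 27p^2 + 13p + 6).
Simplifying, T(p+1) = (p + 1)(4p^3 + 13p^2 + 11p + 6) = (p+1)(4(p+1)^3 + (p+1)^2 - 3(p+1) + 4),
which is the closed form with m = p+1.
This completes the induction.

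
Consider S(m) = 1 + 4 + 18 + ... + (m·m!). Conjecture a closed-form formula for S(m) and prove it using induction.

We claim S(m) = (m + 1)! - 1 for all m ≥ 1.
For the base case m = 1: S(1) = 1, and the closed form gives 1. They agree.
Suppose the result is true for m = r, so S(r) = (r + 1)! - 1.
Then S(r+1) = S(r) + ((r + 1)(r + 1)!) = ((r + 1)! - 1) + ((r + 1)(r + 1)!).
Simplifying, S(r+1) = ((r+1) + 1)! - 1,
which is the closed form with m = r+1.
By induction, the statement is established for all m ≥ 1.

S(m) = (m + 1)! - 1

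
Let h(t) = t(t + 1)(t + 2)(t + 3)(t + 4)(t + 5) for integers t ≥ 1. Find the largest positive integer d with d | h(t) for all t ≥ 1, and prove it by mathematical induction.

Computing the first values: h(1) = 720 and h(2) = 5040; gcd(720, 5040) = 720, so d ≤ 720.
We prove 720 | t(t + 1)(t + 2)(t + 3)(t + 4)(t + 5) for all t ≥ 1 by induction on t.
Base case (t = 1): h(1) = 720 = 720·(1), so 720 | h(1).
Inductive step: suppose the statement holds for some j ≥ 1, i.e. 720 | h(j). Then
h(j+1) − h(j) = (j+1)·(j+2)·(j+3)·(j+4)·(j+5)·(j+6) − j·(j+1)·(j+2)·(j+3)·(j+4)·(j+5) = (j+1)·(j+2)·(j+3)·(j+4)·(j+5)·[(j+6) − j] = 6·(j+1)·(j+2)·(j+3)·(j+4)·(j+5). The product of 5 consecutive integers is divisible by (5)! = 120, so h(j+1) − h(j) is divisible by 6·120 = 720. By the inductive hypothesis 720 | h(j), hence 720 | h(j+1).
Hence, by induction on t, the claim holds for every t ≥ 1.
Therefore the largest such d is 720.

d = 720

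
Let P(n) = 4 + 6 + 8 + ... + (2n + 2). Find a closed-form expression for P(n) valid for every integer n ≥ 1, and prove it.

P(n) = n(n + 3)

We claim P(n) = n(n + 3) for all n ≥ 1.
Base case (n = 1): P(1) = 4, and the closed form gives 4. They agree.
Suppose the result is true for n = p, so P(p) = p(p + 3).
Then P(p+1) = P(p) + (2p + 4) = (p(p + 3)) + (2p + 4).
Simplifying, P(p+1) = (p + 1)(p + 4) = (p+1)((p+1) + 3),
which is the closed form with n = p+1.
This completes the induction.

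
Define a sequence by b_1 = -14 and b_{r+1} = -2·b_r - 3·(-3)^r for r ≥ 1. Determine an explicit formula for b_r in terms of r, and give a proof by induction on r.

Computing the first terms: b_1 = -14, b_2 = 37, b_3 = -101. This suggests b_r = -5(-2)^(r - 1) - (-3)^(r + 1).
Base case (r = 1): the formula gives -14 = -14 = b_1.
For the inductive step, assume it holds for an arbitrary m ≥ 1, so b_m = -5(-2)^(m - 1) - (-3)^(m + 1).
Then b_{m+1} = -2·b_m - 3·(-3)^m = -2·(-5(-2)^(m - 1) - (-3)^(m + 1)) - 3·(-3)^m = -5(-2)^m - (-3)^(m + 2) = -5(-2)^((m+1) - 1) - (-3)^((m+1) + 1),
which is the claimed formula at r = m+1.
By induction, the statement is established for all r ≥ 1.

b_r = -5(-2)^(r - 1) - (-3)^(r + 1)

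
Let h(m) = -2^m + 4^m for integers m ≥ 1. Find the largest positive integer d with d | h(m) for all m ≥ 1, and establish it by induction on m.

Computing the first values: h(1) = 2 and h(2) = 12; gcd(2, 12) = 2, so d ≤ 2.
We prove 2 | -2^m + 4^m for all m ≥ 1 by induction on m.
Base case (m = 1): h(1) = 2 = 2·(1), so 2 | h(1).
Suppose the result is true for m = j, i.e. 2 | h(j). Then
4^{j+1} − 2^{j+1} = 4·4^j − 2·2^j = 4·(4^j − 2^j) + (2)·2^j. The first term is divisible by 2 by the inductive hypothesis, and the second term (2)·2^j is divisible by 2 since 2 | 2. Hence 2 | h(j+1).
By induction, the statement is established for all m ≥ 1.
Therefore the largest such d is 2.

d = 2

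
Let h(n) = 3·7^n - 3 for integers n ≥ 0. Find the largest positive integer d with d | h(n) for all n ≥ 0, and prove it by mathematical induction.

d = 18

Computing the first values: h(0) = 0 and h(1) = 18; gcd(0, 18) = 18, so d ≤ 18.
We prove 18 | 3·7^n - 3 for all n ≥ 0 by induction on n.
For the base case n = 0: h(0) = 0 = 18·(0), so 18 | h(0).
Inductive step: suppose the statement holds for some m ≥ 0, i.e. 18 | h(m). Then
h(m+1) = 3·7^(m+1) - 3 = 7·(3·7^m - 3) + 18 = 7·h(m) + 18. The first term is divisible by 18 by the inductive hypothesis, and 18 is divisible by 18. Hence 18 | h(m+1).
Hence, by induction on n, the claim holds for every n ≥ 0.
Therefore the largest such d is 18.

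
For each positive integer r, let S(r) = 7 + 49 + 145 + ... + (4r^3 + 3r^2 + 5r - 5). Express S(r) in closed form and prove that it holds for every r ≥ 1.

S(r) = r(r^3 + 3r^2 + 5r - 2)

We claim S(r) = r(r^3 + 3r^2 + 5r - 2) for all r ≥ 1.
Base step (r = 1): S(1) = 7, and the closed form gives 7. They agree.
For the inductive step, assume it holds for an arbitrary k ≥ 1, so S(k) = k(k^3 + 3k^2 + 5k - 2).
Then S(k+1) = S(k) + (4k^3 + 15k^2 + 23k + 7) = (k(k^3 + 3k^2 + 5k - 2)) + (4k^3 + 15k^2 + 23k + 7).
Simplifying, S(k+1) = (k + 1)(k^3 + 6k^2 + 14k + 7) = (k+1)((k+1)^3 + 3(k+1)^2 + 5(k+1) - 2),
which is the closed form with r = k+1.
This completes the induction.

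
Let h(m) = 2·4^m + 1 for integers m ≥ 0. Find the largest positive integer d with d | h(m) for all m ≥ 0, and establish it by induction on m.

d = 3

Computing the first values: h(0) = 3 and h(1) = 9; gcd(3, 9) = 3, so d ≤ 3.
We prove 3 | 2·4^m + 1 for all m ≥ 0 by induction on m.
When m = 0: h(0) = 3 = 3·(1), so 3 | h(0).
Inductive step: assume the claim holds for m = j, i.e. 3 | h(j). Then
h(j+1) = 2·4^(j+1) + 1 = 4·(2·4^j + 1) - 3 = 4·h(j) - 3. The first term is divisible by 3 by the inductive hypothesis, and -3 is divisible by 3. Hence 3 | h(j+1).
Hence, by induction on m, the claim holds for every m ≥ 0.
Therefore the largest such d is 3.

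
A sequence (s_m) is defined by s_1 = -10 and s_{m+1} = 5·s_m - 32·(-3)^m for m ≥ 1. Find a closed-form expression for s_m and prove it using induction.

s_m = 4(-3)^m + 2·5^(m - 1)

Computing the first terms: s_1 = -10, s_2 = 46, s_3 = -58. This suggests s_m = 4(-3)^m + 2·5^(m - 1).
Base case (m = 1): the formula gives -10 = -10 = s_1.
For the inductive step, assume it holds for an arbitrary j ≥ 1, so s_j = 4(-3)^j + 2·5^(j - 1).
Then s_{j+1} = 5·s_j - 32·(-3)^j = 5·(4(-3)^j + 2·5^(j - 1)) - 32·(-3)^j = 4(-3)^(j + 1) + 2·5^j = 4(-3)^(j+1) + 2·5^((j+1) - 1),
which is the claimed formula at m = j+1.
Hence, by induction on m, the claim holds for every m ≥ 1.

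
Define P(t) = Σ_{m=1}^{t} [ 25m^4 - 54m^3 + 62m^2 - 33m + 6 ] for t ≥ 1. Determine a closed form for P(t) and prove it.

We claim P(t) = t(5t^4 - t^3 + 2t^2 + t - 1) for all t ≥ 1.
Base step (t = 1): P(1) = 6, and the closed form gives 6. They agree.
Inductive step: assume the claim holds for t = m, so P(m) = m(5m^4 - m^3 + 2m^2 + m - 1).
Then P(m+1) = P(m) + (25m^4 + 46m^3 + 50m^2 + 29m + 6) = (m(5m^4 - m^3 + 2m^2 + m - 1)) + (25m^4 + 46m^3 + 50m^2 + 29m + 6).
Simplifying, P(m+1) = (m + 1)(5m^4 + 19m^3 + 29m^2 + 22m + 6) = (m+1)(5(m+1)^4 - (m+1)^3 + 2(m+1)^2 + (m+1) - 1),
which is the closed form with t = m+1.
By induction, the statement is established for all t ≥ 1.

P(t) = t(5t^4 - t^3 + 2t^2 + t - 1)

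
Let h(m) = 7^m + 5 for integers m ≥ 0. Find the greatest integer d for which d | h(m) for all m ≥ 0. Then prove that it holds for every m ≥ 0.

Computing the first values: h(0) = 6 and h(1) = 12; gcd(6, 12) = 6, so d ≤ 6.
We prove 6 | 7^m + 5 for all m ≥ 0 by induction on m.
Base step (m = 0): h(0) = 6 = 6·(1), so 6 | h(0).
For the inductive step, assume it holds for an arbitrary k ≥ 0, i.e. 6 | h(k). Then
h(k+1) = 7^(k+1) + 5 = 7·(7^k + 5) - 30 = 7·h(k) - 30. The first term is divisible by 6 by the inductive hypothesis, and -30 is divisible by 6. Hence 6 | h(k+1).
Hence, by induction on m, the claim holds for every m ≥ 0.
Therefore the largest such d is 6.

d = 6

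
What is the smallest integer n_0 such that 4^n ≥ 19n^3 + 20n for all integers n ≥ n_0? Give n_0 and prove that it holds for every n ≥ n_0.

At n = 6: 4096 < 4224, so the inequality fails and n_0 ≥ 7. We prove 4^n ≥ 19n^3 + 20n for all n ≥ 7.
For the base case n = 7: 4^n = 16384 and 19n^3 + 20n = 6657, so 16384 ≥ 6657.
Inductive step: suppose the statement holds for some m ≥ 7, so 4^m ≥ 19m^3 + 20m.
Then 4^(m + 1) = 4·(4^m) ≥ 4·(19m^3 + 20m).
Also, for m ≥ 7 we have 4·(19m^3 + 20m) ≥ 19(m+1)^3 + 20(m+1), since 4·(19m^3 + 20m) − (19(m+1)^3 + 20(m+1)) = 57m^3 - 57m^2 + 3m - 39, which is nonnegative for all m ≥ 7.
Combining, 4^(m + 1) ≥ 19(m+1)^3 + 20(m+1).
This completes the induction.
Hence the smallest such n_0 is 7.

n_0 = 7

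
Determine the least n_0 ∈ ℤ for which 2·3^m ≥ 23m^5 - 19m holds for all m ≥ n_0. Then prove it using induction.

n_0 = 15

At m = 14: 9565938 < 12369686, so the inequality fails and n_0 ≥ 15. We prove 2·3^m ≥ 23m^5 - 19m for all m ≥ 15.
For the base case m = 15: 2·3^m = 28697814 and 23m^5 - 19m = 17465340, so 28697814 ≥ 17465340.
Suppose the result is true for m = r, so 2·3^r ≥ 23r^5 - 19r.
Then 2·3^(r + 1) = 3·(2·3^r) ≥ 3·(23r^5 - 19r).
Also, for r ≥ 15 we have 3·(23r^5 - 19r) ≥ 23(r+1)^5 - 19(r+1), since 3·(23r^5 - 19r) − (23(r+1)^5 - 19(r+1)) = 46r^5 - 115r^4 - 230r^3 - 230r^2 - 153r - 4, which is nonnegative for all r ≥ 15.
Combining, 2·3^(r + 1) ≥ 23(r+1)^5 - 19(r+1).
This completes the induction.
Hence the smallest such n_0 is 15.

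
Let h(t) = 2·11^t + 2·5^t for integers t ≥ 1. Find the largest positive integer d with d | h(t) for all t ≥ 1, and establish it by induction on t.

Computing the first values: h(1) = 32 and h(2) = 292; gcd(32, 292) = 4, so d ≤ 4.
We prove 4 | 2·11^t + 2·5^t for all t ≥ 1 by induction on t.
For the base case t = 1: h(1) = 32 = 4·(8), so 4 | h(1).
Suppose the result is true for t = r, i.e. 4 | h(r). Then
h(r+1) − 11·h(r) = (2·11^(r+1) + 2·5^(r+1)) − 11·(2·11^r + 2·5^r) = (2)·5^r·(5 − 11) = (-12)·5^r. Since 4 | h(r) by the inductive hypothesis, 4 | 11·h(r); and 4 | -12 since -12 = 4·-3. Therefore 4 | h(r+1).
By induction, the statement is established for all t ≥ 1.
Therefore the largest such d is 4.

d = 4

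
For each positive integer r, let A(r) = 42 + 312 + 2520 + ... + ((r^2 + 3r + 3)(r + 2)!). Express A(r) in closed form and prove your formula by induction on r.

A(r) = (r + 1)(r + 3)! - 6

We claim A(r) = (r + 1)(r + 3)! - 6 for all r ≥ 1.
For the base case r = 1: A(1) = 42, and the closed form gives 42. They agree.
For the inductive step, assume it holds for an arbitrary i ≥ 1, so A(i) = (i + 1)(i + 3)! - 6.
Then A(i+1) = A(i) + ((i^2 + 5i + 7)(i + 3)!) = ((i + 1)(i + 3)! - 6) + ((i^2 + 5i + 7)(i + 3)!).
Simplifying, A(i+1) = ((i+1) + 1)((i+1) + 3)! - 6,
which is the closed form with r = i+1.
By induction, the statement is established for all r ≥ 1.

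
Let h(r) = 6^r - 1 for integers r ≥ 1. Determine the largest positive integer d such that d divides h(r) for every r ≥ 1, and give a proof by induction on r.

d = 5

Computing the first values: h(1) = 5 and h(2) = 35; gcd(5, 35) = 5, so d ≤ 5.
We prove 5 | 6^r - 1 for all r ≥ 1 by induction on r.
When r = 1: h(1) = 5 = 5·(1), so 5 | h(1).
Suppose the result is true for r = p, i.e. 5 | h(p). Then
6^{p+1} − 1^{p+1} = 6·6^p − 1·1^p = 6·(6^p − 1^p) + (5)·1^p. The first term is divisible by 5 by the inductive hypothesis, and the second term (5)·1^p is divisible by 5 since 5 | 5. Hence 5 | h(p+1).
This completes the induction.
Therefore the largest such d is 5.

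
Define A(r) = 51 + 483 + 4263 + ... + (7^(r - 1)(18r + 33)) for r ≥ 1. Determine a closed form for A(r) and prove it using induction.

We claim A(r) = 7^r(3r + 5) - 5 for all r ≥ 1.
For the base case r = 1: A(1) = 51, and the closed form gives 51. They agree.
Inductive step: assume the claim holds for r = k, so A(k) = 7^k(3k + 5) - 5.
Then A(k+1) = A(k) + (7^k(18k + 51)) = (7^k(3k + 5) - 5) + (7^k(18k + 51)).
Simplifying, A(k+1) = 21·7^k·k + 56·7^k - 5 = 7^(k+1)(3(k+1) + 5) - 5,
which is the closed form with r = k+1.
By induction, the statement is established for all r ≥ 1.

A(r) = 7^r(3r + 5) - 5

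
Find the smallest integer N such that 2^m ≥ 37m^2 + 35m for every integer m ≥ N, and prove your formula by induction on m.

N = 13

At m = 12: 4096 < 5748, so the inequality fails and N ≥ 13. We prove 2^m ≥ 37m^2 + 35m for all m ≥ 13.
For the base case m = 13: 2^m = 8192 and 37m^2 + 35m = 6708, so 8192 ≥ 6708.
Inductive step: assume the claim holds for m = r, so 2^r ≥ 37r^2 + 35r.
Then 2^(r + 1) = 2·(2^r) ≥ 2·(37r^2 + 35r).
Also, for r ≥ 13 we have 2·(37r^2 + 35r) ≥ 37(r+1)^2 + 35(r+1), since 2·(37r^2 + 35r) − (37(r+1)^2 + 35(r+1)) = 37r^2 - 39r - 72, which is nonnegative for all r ≥ 13.
Combining, 2^(r + 1) ≥ 37(r+1)^2 + 35(r+1).
By the principle of mathematical induction, the result holds for all m ≥ 13.
Hence the smallest such N is 13.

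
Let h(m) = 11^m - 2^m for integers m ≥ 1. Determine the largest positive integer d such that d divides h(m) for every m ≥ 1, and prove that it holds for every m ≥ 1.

d = 9

Computing the first values: h(1) = 9 and h(2) = 117; gcd(9, 117) = 9, so d ≤ 9.
We prove 9 | 11^m - 2^m for all m ≥ 1 by induction on m.
Base step (m = 1): h(1) = 9 = 9·(1), so 9 | h(1).
Suppose the result is true for m = j, i.e. 9 | h(j). Then
11^{j+1} − 2^{j+1} = 11·11^j − 2·2^j = 11·(11^j − 2^j) + (9)·2^j. The first term is divisible by 9 by the inductive hypothesis, and the second term (9)·2^j is divisible by 9 since 9 | 9. Hence 9 | h(j+1).
By the principle of mathematical induction, the result holds for all m ≥ 1.
Therefore the largest such d is 9.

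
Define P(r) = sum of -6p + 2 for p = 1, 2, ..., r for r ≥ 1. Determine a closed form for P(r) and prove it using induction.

We claim P(r) = -r(3r + 1) for all r ≥ 1.
Base step (r = 1): P(1) = -4, and the closed form gives -4. They agree.
Suppose the result is true for r = p, so P(p) = p(-3p - 1).
Then P(p+1) = P(p) + (-6p - 4) = (p(-3p - 1)) + (-6p - 4).
Simplifying, P(p+1) = -(p + 1)(3p + 4) = -(p+1)(3(p+1) + 1),
which is the closed form with r = p+1.
Hence, by induction on r, the claim holds for every r ≥ 1.

P(r) = -r(3r + 1)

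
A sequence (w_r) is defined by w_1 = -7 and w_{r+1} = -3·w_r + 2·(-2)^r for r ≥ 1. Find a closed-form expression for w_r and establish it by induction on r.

Computing the first terms: w_1 = -7, w_2 = 17, w_3 = -43. This suggests w_r = -(-2)^(r + 1) + (-3)^r.
Base case (r = 1): the formula gives -7 = -7 = w_1.
For the inductive step, assume it holds for an arbitrary k ≥ 1, so w_k = -(-2)^(k + 1) + (-3)^k.
Then w_{k+1} = -3·w_k + 2·(-2)^k = -3·(-(-2)^(k + 1) + (-3)^k) + 2·(-2)^k = -(-2)^(k + 2) + (-3)^(k + 1) = -(-2)^((k+1) + 1) + (-3)^(k+1),
which is the claimed formula at r = k+1.
By the principle of mathematical induction, the result holds for all r ≥ 1.

w_r = -(-2)^(r + 1) + (-3)^r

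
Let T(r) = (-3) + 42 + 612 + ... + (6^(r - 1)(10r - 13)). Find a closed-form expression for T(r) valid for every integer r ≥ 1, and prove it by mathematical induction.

T(r) = 6^r(2r - 3) + 3

We claim T(r) = 6^r(2r - 3) + 3 for all r ≥ 1.
Base step (r = 1): T(1) = -3, and the closed form gives -3. They agree.
For the inductive step, assume it holds for an arbitrary p ≥ 1, so T(p) = 6^p(2p - 3) + 3.
Then T(p+1) = T(p) + (6^p(10p - 3)) = (6^p(2p - 3) + 3) + (6^p(10p - 3)).
Simplifying, T(p+1) = 12·6^p·p - 6·6^p + 3 = 6^(p+1)(2(p+1) - 3) + 3,
which is the closed form with r = p+1.
By induction, the statement is established for all r ≥ 1.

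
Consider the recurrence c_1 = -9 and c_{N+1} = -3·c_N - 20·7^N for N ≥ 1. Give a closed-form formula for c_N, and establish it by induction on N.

Computing the first terms: c_1 = -9, c_2 = -113, c_3 = -641. This suggests c_N = 5(-3)^(N - 1) - 2·7^N.
Base step (N = 1): the formula gives -9 = -9 = c_1.
Inductive step: suppose the statement holds for some m ≥ 1, so c_m = 5(-3)^(m - 1) - 2·7^m.
Then c_{m+1} = -3·c_m - 20·7^m = -3·(5(-3)^(m - 1) - 2·7^m) - 20·7^m = 5(-3)^m - 2·7^(m + 1) = 5(-3)^((m+1) - 1) - 2·7^(m+1),
which is the claimed formula at N = m+1.
By the principle of mathematical induction, the result holds for all N ≥ 1.

c_N = 5(-3)^(N - 1) - 2·7^N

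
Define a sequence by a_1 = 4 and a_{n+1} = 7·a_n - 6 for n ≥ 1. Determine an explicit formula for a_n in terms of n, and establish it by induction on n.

Computing the first terms: a_1 = 4, a_2 = 22, a_3 = 148. This suggests a_n = 3·7^(n - 1) + 1.
Base case (n = 1): the formula gives 4 = 4 = a_1.
Inductive step: suppose the statement holds for some r ≥ 1, so a_r = 3·7^(r - 1) + 1.
Then a_{r+1} = 7·a_r - 6 = 7·(3·7^(r - 1) + 1) - 6 = 3·7^r + 1 = 3·7^((r+1) - 1) + 1,
which is the claimed formula at n = r+1.
By induction, the statement is established for all n ≥ 1.

a_n = 3·7^(n - 1) + 1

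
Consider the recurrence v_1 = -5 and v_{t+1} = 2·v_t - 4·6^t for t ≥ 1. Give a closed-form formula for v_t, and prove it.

v_t = 2^(t - 1) - 6^t

Computing the first terms: v_1 = -5, v_2 = -34, v_3 = -212. This suggests v_t = 2^(t - 1) - 6^t.
Base step (t = 1): the formula gives -5 = -5 = v_1.
Suppose the result is true for t = m, so v_m = 2^(m - 1) - 6^m.
Then v_{m+1} = 2·v_m - 4·6^m = 2·(2^(m - 1) - 6^m) - 4·6^m = 2^m - 6^(m + 1) = 2^((m+1) - 1) - 6^(m+1),
which is the claimed formula at t = m+1.
This completes the induction.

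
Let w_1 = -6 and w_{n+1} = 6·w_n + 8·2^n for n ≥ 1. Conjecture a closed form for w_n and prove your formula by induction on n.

Computing the first terms: w_1 = -6, w_2 = -20, w_3 = -88. This suggests w_n = -2^(n + 1) - 2·6^(n - 1).
When n = 1: the formula gives -6 = -6 = w_1.
Suppose the result is true for n = k, so w_k = -2^(k + 1) - 2·6^(k - 1).
Then w_{k+1} = 6·w_k + 8·2^k = 6·(-2^(k + 1) - 2·6^(k - 1)) + 8·2^k = -2^(k + 2) - 2·6^k = -2^((k+1) + 1) - 2·6^((k+1) - 1),
which is the claimed formula at n = k+1.
By induction, the statement is established for all n ≥ 1.

w_n = -2^(n + 1) - 2·6^(n - 1)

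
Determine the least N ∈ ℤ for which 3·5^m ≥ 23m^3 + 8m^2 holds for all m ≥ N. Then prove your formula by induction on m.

N = 4

At m = 3: 375 < 693, so the inequality fails and N ≥ 4. We prove 3·5^m ≥ 23m^3 + 8m^2 for all m ≥ 4.
For the base case m = 4: 3·5^m = 1875 and 23m^3 + 8m^2 = 1600, so 1875 ≥ 1600.
Suppose the result is true for m = p, so 3·5^p ≥ 23p^3 + 8p^2.
Then 3·5^(p + 1) = 5·(3·5^p) ≥ 5·(23p^3 + 8p^2).
Also, for p ≥ 4 we have 5·(23p^3 + 8p^2) ≥ 23(p+1)^3 + 8(p+1)^2, since 5·(23p^3 + 8p^2) − (23(p+1)^3 + 8(p+1)^2) = 92p^3 - 37p^2 - 85p - 31, which is nonnegative for all p ≥ 4.
Combining, 3·5^(p + 1) ≥ 23(p+1)^3 + 8(p+1)^2.
By the principle of mathematical induction, the result holds for all m ≥ 4.
Hence the smallest such N is 4.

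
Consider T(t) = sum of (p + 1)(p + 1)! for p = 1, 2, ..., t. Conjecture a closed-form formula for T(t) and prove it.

T(t) = (t + 2)! - 2

We claim T(t) = (t + 2)! - 2 for all t ≥ 1.
Base step (t = 1): T(1) = 4, and the closed form gives 4. They agree.
For the inductive step, assume it holds for an arbitrary p ≥ 1, so T(p) = (p + 2)! - 2.
Then T(p+1) = T(p) + ((p + 2)(p + 2)!) = ((p + 2)! - 2) + ((p + 2)(p + 2)!).
Simplifying, T(p+1) = ((p+1) + 2)! - 2,
which is the closed form with t = p+1.
Hence, by induction on t, the claim holds for every t ≥ 1.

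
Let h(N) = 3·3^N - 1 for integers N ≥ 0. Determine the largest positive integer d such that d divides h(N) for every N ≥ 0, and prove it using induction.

d = 2

Computing the first values: h(0) = 2 and h(1) = 8; gcd(2, 8) = 2, so d ≤ 2.
We prove 2 | 3·3^N - 1 for all N ≥ 0 by induction on N.
For the base case N = 0: h(0) = 2 = 2·(1), so 2 | h(0).
Inductive step: assume the claim holds for N = r, i.e. 2 | h(r). Then
h(r+1) = 3·3^(r+1) - 1 = 3·(3·3^r - 1) + 2 = 3·h(r) + 2. The first term is divisible by 2 by the inductive hypothesis, and 2 is divisible by 2. Hence 2 | h(r+1).
By the principle of mathematical induction, the result holds for all N ≥ 0.
Therefore the largest such d is 2.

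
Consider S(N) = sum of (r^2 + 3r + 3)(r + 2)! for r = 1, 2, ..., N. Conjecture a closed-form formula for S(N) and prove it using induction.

We claim S(N) = (N + 1)(N + 3)! - 6 for all N ≥ 1.
Base step (N = 1): S(1) = 42, and the closed form gives 42. They agree.
For the inductive step, assume it holds for an arbitrary r ≥ 1, so S(r) = (r + 1)(r + 3)! - 6.
Then S(r+1) = S(r) + ((r^2 + 5r + 7)(r + 3)!) = ((r + 1)(r + 3)! - 6) + ((r^2 + 5r + 7)(r + 3)!).
Simplifying, S(r+1) = ((r+1) + 1)((r+1) + 3)! - 6,
which is the closed form with N = r+1.
Hence, by induction on N, the claim holds for every N ≥ 1.

S(N) = (N + 1)(N + 3)! - 6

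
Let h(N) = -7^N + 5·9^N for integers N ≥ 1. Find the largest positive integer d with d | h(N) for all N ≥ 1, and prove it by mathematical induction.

d = 2

Computing the first values: h(1) = 38 and h(2) = 356; gcd(38, 356) = 2, so d ≤ 2.
We prove 2 | -7^N + 5·9^N for all N ≥ 1 by induction on N.
For the base case N = 1: h(1) = 38 = 2·(19), so 2 | h(1).
Inductive step: assume the claim holds for N = k, i.e. 2 | h(k). Then
h(k+1) − 9·h(k) = (-7^(k+1) + 5·9^(k+1)) − 9·(-7^k + 5·9^k) = (-1)·7^k·(7 − 9) = (2)·7^k. Since 2 | h(k) by the inductive hypothesis, 2 | 9·h(k); and 2 | 2 since 2 = 2·1. Therefore 2 | h(k+1).
By induction, the statement is established for all N ≥ 1.
Therefore the largest such d is 2.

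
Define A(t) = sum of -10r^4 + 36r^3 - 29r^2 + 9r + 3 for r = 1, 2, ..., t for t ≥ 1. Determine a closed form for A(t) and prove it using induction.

We claim A(t) = -t(2t^4 - 4t^3 - 5t^2 + t - 3) for all t ≥ 1.
Base step (t = 1): A(1) = 9, and the closed form gives 9. They agree.
Suppose the result is true for t = r, so A(r) = r(-2r^4 + 4r^3 + 5r^2 - r + 3).
Then A(r+1) = A(r) + (-10r^4 - 4r^3 + 19r^2 + 19r + 9) = (r(-2r^4 + 4r^3 + 5r^2 - r + 3)) + (-10r^4 - 4r^3 + 19r^2 + 19r + 9).
Simplifying, A(r+1) = -(r + 1)(2r^4 + 4r^3 - 5r^2 - 13r - 9) = -(r+1)(2(r+1)^4 - 4(r+1)^3 - 5(r+1)^2 + (r+1) - 3),
which is the closed form with t = r+1.
By induction, the statement is established for all t ≥ 1.

A(t) = -t(2t^4 - 4t^3 - 5t^2 + t - 3)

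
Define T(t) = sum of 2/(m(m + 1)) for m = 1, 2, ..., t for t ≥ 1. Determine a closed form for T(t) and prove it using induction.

We claim T(t) = 2t/(t + 1) for all t ≥ 1.
Base case (t = 1): T(1) = 1, and the closed form gives 1. They agree.
Inductive step: assume the claim holds for t = m, so T(m) = 2m/(m + 1).
Then T(m+1) = T(m) + (2/((m + 1)(m + 2))) = (2m/(m + 1)) + (2/((m + 1)(m + 2))).
Simplifying, T(m+1) = 2(m + 1)/(m + 2) = 2(m+1)/((m+1) + 1),
which is the closed form with t = m+1.
Hence, by induction on t, the claim holds for every t ≥ 1.

T(t) = 2t/(t + 1)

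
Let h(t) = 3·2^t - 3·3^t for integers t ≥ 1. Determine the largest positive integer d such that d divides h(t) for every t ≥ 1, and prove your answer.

Computing the first values: h(1) = -3 and h(2) = -15; gcd(-3, -15) = 3, so d ≤ 3.
We prove 3 | 3·2^t - 3·3^t for all t ≥ 1 by induction on t.
For the base case t = 1: h(1) = -3 = 3·(-1), so 3 | h(1).
For the inductive step, assume it holds for an arbitrary m ≥ 1, i.e. 3 | h(m). Then
h(m+1) − 3·h(m) = (3·2^(m+1) - 3·3^(m+1)) − 3·(3·2^m - 3·3^m) = (3)·2^m·(2 − 3) = (-3)·2^m. Since 3 | h(m) by the inductive hypothesis, 3 | 3·h(m); and 3 | -3 since -3 = 3·-1. Therefore 3 | h(m+1).
By the principle of mathematical induction, the result holds for all t ≥ 1.
Therefore the largest such d is 3.

d = 3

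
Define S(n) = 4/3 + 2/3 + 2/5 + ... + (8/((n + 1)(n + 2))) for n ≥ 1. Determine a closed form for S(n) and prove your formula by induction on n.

S(n) = 4n/(n + 2)

We claim S(n) = 4n/(n + 2) for all n ≥ 1.
When n = 1: S(1) = 4/3, and the closed form gives 4/3. They agree.
Suppose the result is true for n = i, so S(i) = 4i/(i + 2).
Then S(i+1) = S(i) + (8/((i + 2)(i + 3))) = (4i/(i + 2)) + (8/((i + 2)(i + 3))).
Simplifying, S(i+1) = 4(i + 1)/(i + 3) = 4(i+1)/((i+1) + 2),
which is the closed form with n = i+1.
This completes the induction.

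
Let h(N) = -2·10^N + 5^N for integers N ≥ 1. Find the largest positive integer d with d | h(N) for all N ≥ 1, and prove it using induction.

Computing the first values: h(1) = -15 and h(2) = -175; gcd(-15, -175) = 5, so d ≤ 5.
We prove 5 | -2·10^N + 5^N for all N ≥ 1 by induction on N.
When N = 1: h(1) = -15 = 5·(-3), so 5 | h(1).
Inductive step: assume the claim holds for N = i, i.e. 5 | h(i). Then
h(i+1) − 10·h(i) = (-2·10^(i+1) + 5^(i+1)) − 10·(-2·10^i + 5^i) = (1)·5^i·(5 − 10) = (-5)·5^i. Since 5 | h(i) by the inductive hypothesis, 5 | 10·h(i); and 5 | -5 since -5 = 5·-1. Therefore 5 | h(i+1).
This completes the induction.
Therefore the largest such d is 5.

d = 5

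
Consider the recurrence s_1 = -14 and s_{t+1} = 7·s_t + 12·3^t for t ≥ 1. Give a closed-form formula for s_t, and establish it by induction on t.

Computing the first terms: s_1 = -14, s_2 = -62, s_3 = -326. This suggests s_t = -3^(t + 1) - 5·7^(t - 1).
When t = 1: the formula gives -14 = -14 = s_1.
Inductive step: assume the claim holds for t = k, so s_k = -3^(k + 1) - 5·7^(k - 1).
Then s_{k+1} = 7·s_k + 12·3^k = 7·(-3^(k + 1) - 5·7^(k - 1)) + 12·3^k = -3^(k + 2) - 5·7^k = -3^((k+1) + 1) - 5·7^((k+1) - 1),
which is the claimed formula at t = k+1.
By induction, the statement is established for all t ≥ 1.

s_t = -3^(t + 1) - 5·7^(t - 1)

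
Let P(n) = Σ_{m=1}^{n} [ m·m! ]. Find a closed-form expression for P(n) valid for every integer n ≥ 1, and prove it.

P(n) = (n + 1)! - 1

We claim P(n) = (n + 1)! - 1 for all n ≥ 1.
When n = 1: P(1) = 1, and the closed form gives 1. They agree.
Inductive step: assume the claim holds for n = m, so P(m) = (m + 1)! - 1.
Then P(m+1) = P(m) + ((m + 1)(m + 1)!) = ((m + 1)! - 1) + ((m + 1)(m + 1)!).
Simplifying, P(m+1) = ((m+1) + 1)! - 1,
which is the closed form with n = m+1.
By the principle of mathematical induction, the result holds for all n ≥ 1.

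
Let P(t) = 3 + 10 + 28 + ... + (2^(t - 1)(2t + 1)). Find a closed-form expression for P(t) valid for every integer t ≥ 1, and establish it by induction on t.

P(t) = 2^t(2t - 1) + 1

We claim P(t) = 2^t(2t - 1) + 1 for all t ≥ 1.
For the base case t = 1: P(1) = 3, and the closed form gives 3. They agree.
Suppose the result is true for t = p, so P(p) = 2^p(2p - 1) + 1.
Then P(p+1) = P(p) + (2^p(2p + 3)) = (2^p(2p - 1) + 1) + (2^p(2p + 3)).
Simplifying, P(p+1) = 2^(p + 1) + 2^(p + 2)p + 1 = 2^(p+1)(2(p+1) - 1) + 1,
which is the closed form with t = p+1.
By induction, the statement is established for all t ≥ 1.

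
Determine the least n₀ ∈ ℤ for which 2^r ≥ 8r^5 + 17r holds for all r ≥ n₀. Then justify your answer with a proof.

At r = 26: 67108864 < 95051450, so the inequality fails and n₀ ≥ 27. We prove 2^r ≥ 8r^5 + 17r for all r ≥ 27.
For the base case r = 27: 2^r = 134217728 and 8r^5 + 17r = 114791715, so 134217728 ≥ 114791715.
For the inductive step, assume it holds for an arbitrary m ≥ 27, so 2^m ≥ 8m^5 + 17m.
Then 2^(m + 1) = 2·(2^m) ≥ 2·(8m^5 + 17m).
Also, for m ≥ 27 we have 2·(8m^5 + 17m) ≥ 8(m+1)^5 + 17(m+1), since 2·(8m^5 + 17m) − (8(m+1)^5 + 17(m+1)) = 8m^5 - 40m^4 - 80m^3 - 80m^2 - 23m - 25, which is nonnegative for all m ≥ 27.
Combining, 2^(m + 1) ≥ 8(m+1)^5 + 17(m+1).
This completes the induction.
Hence the smallest such n₀ is 27.

n₀ = 27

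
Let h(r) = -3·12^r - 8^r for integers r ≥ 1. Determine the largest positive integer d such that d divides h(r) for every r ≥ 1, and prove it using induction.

d = 4

Computing the first values: h(1) = -44 and h(2) = -496; gcd(-44, -496) = 4, so d ≤ 4.
We prove 4 | -3·12^r - 8^r for all r ≥ 1 by induction on r.
When r = 1: h(1) = -44 = 4·(-11), so 4 | h(1).
For the inductive step, assume it holds for an arbitrary p ≥ 1, i.e. 4 | h(p). Then
h(p+1) − 12·h(p) = (-3·12^(p+1) - 8^(p+1)) − 12·(-3·12^p - 8^p) = (-1)·8^p·(8 − 12) = (4)·8^p. Since 4 | h(p) by the inductive hypothesis, 4 | 12·h(p); and 4 | 4 since 4 = 4·1. Therefore 4 | h(p+1).
By the principle of mathematical induction, the result holds for all r ≥ 1.
Therefore the largest such d is 4.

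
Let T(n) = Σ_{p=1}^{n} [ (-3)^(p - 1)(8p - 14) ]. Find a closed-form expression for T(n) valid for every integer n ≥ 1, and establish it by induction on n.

T(n) = (-3)^n(-2n + 3) - 3

We claim T(n) = (-3)^n(-2n + 3) - 3 for all n ≥ 1.
Base case (n = 1): T(1) = -6, and the closed form gives -6. They agree.
Inductive step: assume the claim holds for n = p, so T(p) = (-3)^p(-2p + 3) - 3.
Then T(p+1) = T(p) + ((-3)^p(8p - 6)) = ((-3)^p(-2p + 3) - 3) + ((-3)^p(8p - 6)).
Simplifying, T(p+1) = 6(-3)^p·p - 3(-3)^p - 3 = (-3)^(p+1)(-2(p+1) + 3) - 3,
which is the closed form with n = p+1.
By induction, the statement is established for all n ≥ 1.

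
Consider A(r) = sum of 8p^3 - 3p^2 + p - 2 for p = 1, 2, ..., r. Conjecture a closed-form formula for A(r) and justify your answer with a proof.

A(r) = r(2r^3 + 3r^2 + r - 2)

We claim A(r) = r(2r^3 + 3r^2 + r - 2) for all r ≥ 1.
Base case (r = 1): A(1) = 4, and the closed form gives 4. They agree.
Inductive step: suppose the statement holds for some p ≥ 1, so A(p) = p(2p^3 + 3p^2 + p - 2).
Then A(p+1) = A(p) + (8p^3 + 21p^2 + 19p + 4) = (p(2p^3 + 3p^2 + p - 2)) + (8p^3 + 21p^2 + 19p + 4).
Simplifying, A(p+1) = (p + 1)(2p^3 + 9p^2 + 13p + 4) = (p+1)(2(p+1)^3 + 3(p+1)^2 + (p+1) - 2),
which is the closed form with r = p+1.
By the principle of mathematical induction, the result holds for all r ≥ 1.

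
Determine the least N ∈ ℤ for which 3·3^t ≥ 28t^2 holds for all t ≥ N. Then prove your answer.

At t = 4: 243 < 448, so the inequality fails and N ≥ 5. We prove 3·3^t ≥ 28t^2 for all t ≥ 5.
When t = 5: 3·3^t = 729 and 28t^2 = 700, so 729 ≥ 700.
Inductive step: assume the claim holds for t = p, so 3·3^p ≥ 28p^2.
Then 3·3^(p + 1) = 3·(3·3^p) ≥ 3·(28p^2).
Also, for p ≥ 5 we have 3·(28p^2) ≥ 28(p+1)^2, since 3 ≥ (1 + 1/p)^2 for all p ≥ 5.
Combining, 3·3^(p + 1) ≥ 28(p+1)^2.
By induction, the statement is established for all t ≥ 5.
Hence the smallest such N is 5.

N = 5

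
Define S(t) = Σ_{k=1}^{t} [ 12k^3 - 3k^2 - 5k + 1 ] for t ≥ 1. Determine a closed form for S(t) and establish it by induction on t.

We claim S(t) = t(3t + 2)(t^2 + t - 1) for all t ≥ 1.
Base step (t = 1): S(1) = 5, and the closed form gives 5. They agree.
For the inductive step, assume it holds for an arbitrary k ≥ 1, so S(k) = k(3k^3 + 5k^2 - k - 2).
Then S(k+1) = S(k) + (12k^3 + 33k^2 + 25k + 5) = (k(3k^3 + 5k^2 - k - 2)) + (12k^3 + 33k^2 + 25k + 5).
Simplifying, S(k+1) = (k + 1)(3k + 5)(k^2 + 3k + 1) = (k+1)(3(k+1) + 2)((k+1)^2 + (k+1) - 1),
which is the closed form with t = k+1.
Hence, by induction on t, the claim holds for every t ≥ 1.

S(t) = t(3t + 2)(t^2 + t - 1)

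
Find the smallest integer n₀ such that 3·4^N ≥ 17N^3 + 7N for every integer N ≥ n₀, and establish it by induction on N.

n₀ = 5

At N = 4: 768 < 1116, so the inequality fails and n₀ ≥ 5. We prove 3·4^N ≥ 17N^3 + 7N for all N ≥ 5.
Base case (N = 5): 3·4^N = 3072 and 17N^3 + 7N = 2160, so 3072 ≥ 2160.
Inductive step: suppose the statement holds for some j ≥ 5, so 3·4^j ≥ 17j^3 + 7j.
Then 3·4^(j + 1) = 4·(3·4^j) ≥ 4·(17j^3 + 7j).
Also, for j ≥ 5 we have 4·(17j^3 + 7j) ≥ 17(j+1)^3 + 7(j+1), since 4·(17j^3 + 7j) − (17(j+1)^3 + 7(j+1)) = 51j^3 - 51j^2 - 30j - 24, which is nonnegative for all j ≥ 5.
Combining, 3·4^(j + 1) ≥ 17(j+1)^3 + 7(j+1).
By the principle of mathematical induction, the result holds for all N ≥ 5.
Hence the smallest such n₀ is 5.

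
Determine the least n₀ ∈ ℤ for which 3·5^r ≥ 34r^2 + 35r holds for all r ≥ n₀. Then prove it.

n₀ = 4

At r = 3: 375 < 411, so the inequality fails and n₀ ≥ 4. We prove 3·5^r ≥ 34r^2 + 35r for all r ≥ 4.
For the base case r = 4: 3·5^r = 1875 and 34r^2 + 35r = 684, so 1875 ≥ 684.
For the inductive step, assume it holds for an arbitrary j ≥ 4, so 3·5^j ≥ 34j^2 + 35j.
Then 3·5^(j + 1) = 5·(3·5^j) ≥ 5·(34j^2 + 35j).
Also, for j ≥ 4 we have 5·(34j^2 + 35j) ≥ 34(j+1)^2 + 35(j+1), since 5·(34j^2 + 35j) − (34(j+1)^2 + 35(j+1)) = 136j^2 + 72j - 69, which is nonnegative for all j ≥ 4.
Combining, 3·5^(j + 1) ≥ 34(j+1)^2 + 35(j+1).
By induction, the statement is established for all r ≥ 4.
Hence the smallest such n₀ is 4.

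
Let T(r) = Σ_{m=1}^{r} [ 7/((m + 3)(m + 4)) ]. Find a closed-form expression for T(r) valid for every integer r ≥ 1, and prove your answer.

T(r) = 7r/(4(r + 4))

We claim T(r) = 7r/(4(r + 4)) for all r ≥ 1.
Base case (r = 1): T(1) = 7/20, and the closed form gives 7/20. They agree.
For the inductive step, assume it holds for an arbitrary m ≥ 1, so T(m) = 7m/(4(m + 4)).
Then T(m+1) = T(m) + (7/((m + 4)(m + 5))) = (7m/(4(m + 4))) + (7/((m + 4)(m + 5))).
Simplifying, T(m+1) = 7(m + 1)/(4(m + 5)) = 7(m+1)/(4((m+1) + 4)),
which is the closed form with r = m+1.
By induction, the statement is established for all r ≥ 1.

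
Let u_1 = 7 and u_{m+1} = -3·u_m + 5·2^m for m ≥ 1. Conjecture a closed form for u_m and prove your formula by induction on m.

Computing the first terms: u_1 = 7, u_2 = -11, u_3 = 53. This suggests u_m = 5(-3)^(m - 1) + 2^m.
When m = 1: the formula gives 7 = 7 = u_1.
Inductive step: suppose the statement holds for some i ≥ 1, so u_i = 5(-3)^(i - 1) + 2^i.
Then u_{i+1} = -3·u_i + 5·2^i = -3·(5(-3)^(i - 1) + 2^i) + 5·2^i = 5(-3)^i + 2^(i + 1) = 5(-3)^((i+1) - 1) + 2^(i+1),
which is the claimed formula at m = i+1.
By the principle of mathematical induction, the result holds for all m ≥ 1.

u_m = 5(-3)^(m - 1) + 2^m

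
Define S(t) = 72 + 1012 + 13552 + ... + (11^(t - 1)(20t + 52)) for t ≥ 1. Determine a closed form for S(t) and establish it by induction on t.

We claim S(t) = 11^t(2t + 5) - 5 for all t ≥ 1.
Base step (t = 1): S(1) = 72, and the closed form gives 72. They agree.
For the inductive step, assume it holds for an arbitrary m ≥ 1, so S(m) = 11^m(2m + 5) - 5.
Then S(m+1) = S(m) + (11^m(20m + 72)) = (11^m(2m + 5) - 5) + (11^m(20m + 72)).
Simplifying, S(m+1) = 22·11^m·m + 77·11^m - 5 = 11^(m+1)(2(m+1) + 5) - 5,
which is the closed form with t = m+1.
Hence, by induction on t, the claim holds for every t ≥ 1.

S(t) = 11^t(2t + 5) - 5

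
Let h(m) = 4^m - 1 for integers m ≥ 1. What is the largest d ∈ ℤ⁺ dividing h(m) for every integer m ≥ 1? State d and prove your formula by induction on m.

d = 3

Computing the first values: h(1) = 3 and h(2) = 15; gcd(3, 15) = 3, so d ≤ 3.
We prove 3 | 4^m - 1 for all m ≥ 1 by induction on m.
Base case (m = 1): h(1) = 3 = 3·(1), so 3 | h(1).
Inductive step: suppose the statement holds for some k ≥ 1, i.e. 3 | h(k). Then
4^{k+1} − 1^{k+1} = 4·4^k − 1·1^k = 4·(4^k − 1^k) + (3)·1^k. The first term is divisible by 3 by the inductive hypothesis, and the second term (3)·1^k is divisible by 3 since 3 | 3. Hence 3 | h(k+1).
Hence, by induction on m, the claim holds for every m ≥ 1.
Therefore the largest such d is 3.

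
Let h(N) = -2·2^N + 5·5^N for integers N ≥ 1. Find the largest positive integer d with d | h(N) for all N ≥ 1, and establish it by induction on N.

d = 3

Computing the first values: h(1) = 21 and h(2) = 117; gcd(21, 117) = 3, so d ≤ 3.
We prove 3 | -2·2^N + 5·5^N for all N ≥ 1 by induction on N.
For the base case N = 1: h(1) = 21 = 3·(7), so 3 | h(1).
Suppose the result is true for N = m, i.e. 3 | h(m). Then
h(m+1) − 5·h(m) = (-2·2^(m+1) + 5·5^(m+1)) − 5·(-2·2^m + 5·5^m) = (-2)·2^m·(2 − 5) = (6)·2^m. Since 3 | h(m) by the inductive hypothesis, 3 | 5·h(m); and 3 | 6 since 6 = 3·2. Therefore 3 | h(m+1).
Hence, by induction on N, the claim holds for every N ≥ 1.
Therefore the largest such d is 3.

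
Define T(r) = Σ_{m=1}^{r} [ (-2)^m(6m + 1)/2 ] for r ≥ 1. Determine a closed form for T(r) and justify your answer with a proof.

We claim T(r) = (-2)^r(2r + 1) - 1 for all r ≥ 1.
When r = 1: T(1) = -7, and the closed form gives -7. They agree.
Inductive step: suppose the statement holds for some m ≥ 1, so T(m) = (-2)^m(2m + 1) - 1.
Then T(m+1) = T(m) + ((-2)^m(-6m - 7)) = ((-2)^m(2m + 1) - 1) + ((-2)^m(-6m - 7)).
Simplifying, T(m+1) = -4(-2)^m·m - 6(-2)^m - 1 = (-2)^(m+1)(2(m+1) + 1) - 1,
which is the closed form with r = m+1.
Hence, by induction on r, the claim holds for every r ≥ 1.

T(r) = (-2)^r(2r + 1) - 1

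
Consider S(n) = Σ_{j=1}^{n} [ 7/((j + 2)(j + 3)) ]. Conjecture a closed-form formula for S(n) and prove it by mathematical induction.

S(n) = 7n/(3(n + 3))

We claim S(n) = 7n/(3(n + 3)) for all n ≥ 1.
When n = 1: S(1) = 7/12, and the closed form gives 7/12. They agree.
Inductive step: suppose the statement holds for some j ≥ 1, so S(j) = 7j/(3(j + 3)).
Then S(j+1) = S(j) + (7/((j + 3)(j + 4))) = (7j/(3(j + 3))) + (7/((j + 3)(j + 4))).
Simplifying, S(j+1) = 7(j + 1)/(3(j + 4)) = 7(j+1)/(3((j+1) + 3)),
which is the closed form with n = j+1.
This completes the induction.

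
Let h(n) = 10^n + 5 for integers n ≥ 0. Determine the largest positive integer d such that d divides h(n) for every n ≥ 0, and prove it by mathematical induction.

d = 3

Computing the first values: h(0) = 6 and h(1) = 15; gcd(6, 15) = 3, so d ≤ 3.
We prove 3 | 10^n + 5 for all n ≥ 0 by induction on n.
Base case (n = 0): h(0) = 6 = 3·(2), so 3 | h(0).
For the inductive step, assume it holds for an arbitrary m ≥ 0, i.e. 3 | h(m). Then
h(m+1) = 10^(m+1) + 5 = 10·(10^m + 5) - 45 = 10·h(m) - 45. The first term is divisible by 3 by the inductive hypothesis, and -45 is divisible by 3. Hence 3 | h(m+1).
This completes the induction.
Therefore the largest such d is 3.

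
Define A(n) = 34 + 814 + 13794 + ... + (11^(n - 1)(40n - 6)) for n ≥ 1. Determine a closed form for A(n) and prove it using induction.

A(n) = 11^n(4n - 1) + 1

We claim A(n) = 11^n(4n - 1) + 1 for all n ≥ 1.
For the base case n = 1: A(1) = 34, and the closed form gives 34. They agree.
For the inductive step, assume it holds for an arbitrary j ≥ 1, so A(j) = 11^j(4j - 1) + 1.
Then A(j+1) = A(j) + (11^j(40j + 34)) = (11^j(4j - 1) + 1) + (11^j(40j + 34)).
Simplifying, A(j+1) = 44·11^j·j + 33·11^j + 1 = 11^(j+1)(4(j+1) - 1) + 1,
which is the closed form with n = j+1.
By induction, the statement is established for all n ≥ 1.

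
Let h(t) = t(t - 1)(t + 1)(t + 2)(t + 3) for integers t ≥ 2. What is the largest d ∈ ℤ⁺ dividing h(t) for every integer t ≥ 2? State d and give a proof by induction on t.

d = 120

Computing the first values: h(2) = 120 and h(3) = 720; gcd(120, 720) = 120, so d ≤ 120.
We prove 120 | t(t - 1)(t + 1)(t + 2)(t + 3) for all t ≥ 2 by induction on t.
When t = 2: h(2) = 120 = 120·(1), so 120 | h(2).
Inductive step: suppose the statement holds for some p ≥ 2, i.e. 120 | h(p). Then
h(p+1) − h(p) = p·(p+1)·(p+2)·(p+3)·(p+4) − (p-1)·p·(p+1)·(p+2)·(p+3) = p·(p+1)·(p+2)·(p+3)·[(p+4) − (p-1)] = 5·p·(p+1)·(p+2)·(p+3). The product of 4 consecutive integers is divisible by (4)! = 24, so h(p+1) − h(p) is divisible by 5·24 = 120. By the inductive hypothesis 120 | h(p), hence 120 | h(p+1).
By the principle of mathematical induction, the result holds for all t ≥ 2.
Therefore the largest such d is 120.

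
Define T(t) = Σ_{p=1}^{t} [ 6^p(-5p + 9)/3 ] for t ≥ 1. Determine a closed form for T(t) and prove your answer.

We claim T(t) = 2·6^t(-t + 2) - 4 for all t ≥ 1.
Base step (t = 1): T(1) = 8, and the closed form gives 8. They agree.
Inductive step: assume the claim holds for t = p, so T(p) = 2·6^p(-p + 2) - 4.
Then T(p+1) = T(p) + (6^p(-10p + 8)) = (2·6^p(-p + 2) - 4) + (6^p(-10p + 8)).
Simplifying, T(p+1) = -12·6^p·p + 12·6^p - 4 = 2·6^(p+1)(-(p+1) + 2) - 4,
which is the closed form with t = p+1.
By induction, the statement is established for all t ≥ 1.

T(t) = 2·6^t(-t + 2) - 4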